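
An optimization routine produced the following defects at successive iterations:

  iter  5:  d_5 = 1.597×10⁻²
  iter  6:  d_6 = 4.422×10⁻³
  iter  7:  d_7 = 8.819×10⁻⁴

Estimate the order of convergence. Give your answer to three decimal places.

1.256

p ≈ ln(d_7/d_6) / ln(d_6/d_5)
  = ln(8.819×10⁻⁴/4.422×10⁻³) / ln(4.422×10⁻³/1.597×10⁻²)
  = ln(0.199435) / ln(0.276894)
  = -1.612267 / -1.284121 ≈ 1.255541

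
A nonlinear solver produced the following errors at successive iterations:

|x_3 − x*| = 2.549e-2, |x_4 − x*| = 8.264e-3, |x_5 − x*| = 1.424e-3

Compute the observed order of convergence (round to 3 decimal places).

p ≈ ln(|x_5 − x*|/|x_4 − x*|) / ln(|x_4 − x*|/|x_3 − x*|)
  = ln(1.424e-3/8.264e-3) / ln(8.264e-3/2.549e-2)
  = ln(0.172314) / ln(0.324206)
  = -1.758437 / -1.126376 ≈ 1.561146

1.561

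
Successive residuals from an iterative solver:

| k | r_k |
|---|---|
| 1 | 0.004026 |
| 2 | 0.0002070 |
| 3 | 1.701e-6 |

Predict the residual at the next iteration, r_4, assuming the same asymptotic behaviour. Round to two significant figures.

7.2e-10

First estimate the order: p ≈ ln(r_3/r_2) / ln(r_2/r_1) = ln(1.701e-6/0.0002070)/ln(0.0002070/0.004026) = ln(0.00821739)/ln(0.0514158) ≈ 1.6179.
Then r_4 ≈ r_3·(r_3/r_2)^p = 1.701e-6·(0.00821739)^1.6179 = 1.701e-6·0.00042291 ≈ 7.194e-10.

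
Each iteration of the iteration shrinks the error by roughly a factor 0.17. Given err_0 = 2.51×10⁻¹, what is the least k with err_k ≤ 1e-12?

After k steps, err_k ≈ 2.51×10⁻¹·0.17^k.
Need 0.17^k ≤ 1e-12/2.51×10⁻¹ = 3.98406e-12.
k ≥ ln(3.98406e-12)/ln(0.17) = -26.2487/-1.77196 = 14.813.
Smallest integer k = 15.

15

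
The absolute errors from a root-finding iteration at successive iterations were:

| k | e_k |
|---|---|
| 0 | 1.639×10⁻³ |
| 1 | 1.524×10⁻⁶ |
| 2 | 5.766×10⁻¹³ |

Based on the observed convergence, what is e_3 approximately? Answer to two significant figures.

1.4e-26

First estimate the order: p ≈ ln(e_2/e_1) / ln(e_1/e_0) = ln(5.766×10⁻¹³/1.524×10⁻⁶)/ln(1.524×10⁻⁶/1.639×10⁻³) = ln(3.78346e-07)/ln(0.000929835) ≈ 2.1184.
Then e_3 ≈ e_2·(e_2/e_1)^p = 5.766×10⁻¹³·(3.78346e-07)^2.1184 = 5.766×10⁻¹³·2.48542e-14 ≈ 1.433e-26.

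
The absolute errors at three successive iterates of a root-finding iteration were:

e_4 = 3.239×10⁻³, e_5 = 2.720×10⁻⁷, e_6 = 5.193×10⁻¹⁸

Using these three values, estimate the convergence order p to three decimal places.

p ≈ ln(e_6/e_5) / ln(e_5/e_4)
  = ln(5.193×10⁻¹⁸/2.720×10⁻⁷) / ln(2.720×10⁻⁷/3.239×10⁻³)
  = ln(1.90919e-11) / ln(8.39765e-05)
  = -24.681757 / -9.384974 ≈ 2.629923

2.630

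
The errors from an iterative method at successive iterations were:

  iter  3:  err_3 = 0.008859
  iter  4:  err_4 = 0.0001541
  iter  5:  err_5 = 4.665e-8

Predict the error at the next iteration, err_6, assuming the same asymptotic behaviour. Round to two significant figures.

4.3e-15

First estimate the order: p ≈ ln(err_5/err_4) / ln(err_4/err_3) = ln(4.665e-8/0.0001541)/ln(0.0001541/0.008859) = ln(0.000302726)/ln(0.0173947) ≈ 1.9999.
Then err_6 ≈ err_5·(err_5/err_4)^p = 4.665e-8·(0.000302726)^1.9999 = 4.665e-8·9.17173e-08 ≈ 4.279e-15.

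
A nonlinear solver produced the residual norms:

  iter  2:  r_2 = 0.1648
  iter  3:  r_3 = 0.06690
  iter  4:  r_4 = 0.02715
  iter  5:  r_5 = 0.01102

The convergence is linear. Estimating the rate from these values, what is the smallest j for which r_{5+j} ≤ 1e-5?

8

Rate ρ ≈ r_5/r_4 = 0.01102/0.02715 = 0.4059.
After j more steps, r_{5+j} ≈ 0.01102·ρ^j; need ρ^j ≤ 1e-5/0.01102 = 0.000907441.
j ≥ ln(0.000907441)/ln(0.4059) = -7.0049/-0.90165 = 7.769.
So 8 more iterations are needed.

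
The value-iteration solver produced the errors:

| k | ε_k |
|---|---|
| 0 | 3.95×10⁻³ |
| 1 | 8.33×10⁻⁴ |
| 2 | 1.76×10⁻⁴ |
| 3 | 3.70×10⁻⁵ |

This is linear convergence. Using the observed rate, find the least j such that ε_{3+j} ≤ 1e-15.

Rate ρ ≈ ε_3/ε_2 = 3.70×10⁻⁵/1.76×10⁻⁴ = 0.2102.
After j more steps, ε_{3+j} ≈ 3.70×10⁻⁵·ρ^j; need ρ^j ≤ 1e-15/3.70×10⁻⁵ = 2.7027e-11.
j ≥ ln(2.7027e-11)/ln(0.2102) = -24.3342/-1.55970 = 15.602.
So 16 more iterations are needed.

16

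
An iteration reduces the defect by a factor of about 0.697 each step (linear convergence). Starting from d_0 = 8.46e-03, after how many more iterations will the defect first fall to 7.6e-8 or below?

After k steps, d_k ≈ 8.46e-03·0.697^k.
Need 0.697^k ≤ 7.6e-8/8.46e-03 = 8.98345e-06.
k ≥ ln(8.98345e-06)/ln(0.697) = -11.6201/-0.36097 = 32.191.
Smallest integer k = 33.

33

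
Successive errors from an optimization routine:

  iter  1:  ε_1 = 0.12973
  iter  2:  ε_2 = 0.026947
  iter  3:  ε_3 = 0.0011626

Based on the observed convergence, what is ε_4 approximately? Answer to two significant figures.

First estimate the order: p ≈ ln(ε_3/ε_2) / ln(ε_2/ε_1) = ln(0.0011626/0.026947)/ln(0.026947/0.12973) = ln(0.0431439)/ln(0.207716) ≈ 2.0000.
Then ε_4 ≈ ε_3·(ε_3/ε_2)^p = 0.0011626·(0.0431439)^2.0000 = 0.0011626·0.0018614 ≈ 2.164e-06.

2.2e-6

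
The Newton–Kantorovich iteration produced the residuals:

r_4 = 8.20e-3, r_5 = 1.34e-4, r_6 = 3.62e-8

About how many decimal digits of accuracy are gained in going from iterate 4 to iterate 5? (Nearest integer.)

2

Digits gained ≈ log₁₀(r_4/r_5) = log₁₀(8.20e-3/1.34e-4) = log₁₀(61.194) ≈ 1.787.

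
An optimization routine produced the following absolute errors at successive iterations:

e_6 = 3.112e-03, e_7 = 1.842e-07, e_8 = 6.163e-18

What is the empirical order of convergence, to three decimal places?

2.478

p ≈ ln(e_8/e_7) / ln(e_7/e_6)
  = ln(6.163e-18/1.842e-07) / ln(1.842e-07/3.112e-03)
  = ln(3.34582e-11) / ln(5.91902e-05)
  = -24.120724 / -9.734755 ≈ 2.477795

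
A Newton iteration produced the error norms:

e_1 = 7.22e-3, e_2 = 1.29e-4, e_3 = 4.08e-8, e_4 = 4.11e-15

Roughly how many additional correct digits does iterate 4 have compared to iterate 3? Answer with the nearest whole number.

7

Digits gained ≈ log₁₀(e_3/e_4) = log₁₀(4.08e-8/4.11e-15) = log₁₀(9.92701e+06) ≈ 6.997.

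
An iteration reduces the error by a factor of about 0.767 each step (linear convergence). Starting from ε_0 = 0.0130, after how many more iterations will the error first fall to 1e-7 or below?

After k steps, ε_k ≈ 0.0130·0.767^k.
Need 0.767^k ≤ 1e-7/0.0130 = 7.69231e-06.
k ≥ ln(7.69231e-06)/ln(0.767) = -11.7753/-0.26527 = 44.390.
Smallest integer k = 45.

45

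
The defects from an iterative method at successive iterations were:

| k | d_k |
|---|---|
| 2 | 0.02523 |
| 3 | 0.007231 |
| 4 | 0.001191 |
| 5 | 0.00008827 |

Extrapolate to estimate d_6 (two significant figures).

2.1e-6

First estimate the order: p ≈ ln(d_5/d_4) / ln(d_4/d_3) = ln(0.00008827/0.001191)/ln(0.001191/0.007231) = ln(0.0741142)/ln(0.164708) ≈ 1.4428.
Then d_6 ≈ d_5·(d_5/d_4)^p = 0.00008827·(0.0741142)^1.4428 = 0.00008827·0.023415 ≈ 2.067e-06.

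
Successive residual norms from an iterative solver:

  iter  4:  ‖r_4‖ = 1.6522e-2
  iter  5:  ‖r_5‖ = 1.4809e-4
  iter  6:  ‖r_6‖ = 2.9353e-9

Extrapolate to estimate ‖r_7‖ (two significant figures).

4.6e-20

First estimate the order: p ≈ ln(‖r_6‖/‖r_5‖) / ln(‖r_5‖/‖r_4‖) = ln(2.9353e-9/1.4809e-4)/ln(1.4809e-4/1.6522e-2) = ln(1.98211e-05)/ln(0.0089632) ≈ 2.2968.
Then ‖r_7‖ ≈ ‖r_6‖·(‖r_6‖/‖r_5‖)^p = 2.9353e-9·(1.98211e-05)^2.2968 = 2.9353e-9·1.57922e-11 ≈ 4.635e-20.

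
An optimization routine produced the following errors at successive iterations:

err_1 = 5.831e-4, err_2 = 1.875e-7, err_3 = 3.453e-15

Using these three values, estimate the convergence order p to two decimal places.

2.21

p ≈ ln(err_3/err_2) / ln(err_2/err_1)
  = ln(3.453e-15/1.875e-7) / ln(1.875e-7/5.831e-4)
  = ln(1.8416e-08) / ln(0.000321557)
  = -17.81005 / -8.04234 ≈ 2.21454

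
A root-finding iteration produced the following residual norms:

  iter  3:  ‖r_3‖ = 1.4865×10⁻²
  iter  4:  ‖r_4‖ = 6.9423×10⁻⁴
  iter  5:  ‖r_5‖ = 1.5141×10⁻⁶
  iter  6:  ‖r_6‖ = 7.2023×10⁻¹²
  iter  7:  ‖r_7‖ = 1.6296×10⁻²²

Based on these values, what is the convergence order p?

2

Consecutive ratios: ‖r_7‖/‖r_6‖ = 1.6296×10⁻²²/7.2023×10⁻¹² = 2.26261e-11, ‖r_6‖/‖r_5‖ = 7.2023×10⁻¹²/1.5141×10⁻⁶ = 4.75682e-06.
p ≈ ln(2.26261e-11)/ln(4.75682e-06) = -24.5119/-12.2559 ≈ 2.00.
So the convergence is quadratic (order 2).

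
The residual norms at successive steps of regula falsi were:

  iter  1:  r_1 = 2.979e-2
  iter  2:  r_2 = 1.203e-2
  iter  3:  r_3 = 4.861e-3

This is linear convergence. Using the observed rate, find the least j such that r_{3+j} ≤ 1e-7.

12

Rate ρ ≈ r_3/r_2 = 4.861e-3/1.203e-2 = 0.4041.
After j more steps, r_{3+j} ≈ 4.861e-3·ρ^j; need ρ^j ≤ 1e-7/4.861e-3 = 2.05719e-05.
j ≥ ln(2.05719e-05)/ln(0.4041) = -10.7916/-0.90609 = 11.910.
So 12 more iterations are needed.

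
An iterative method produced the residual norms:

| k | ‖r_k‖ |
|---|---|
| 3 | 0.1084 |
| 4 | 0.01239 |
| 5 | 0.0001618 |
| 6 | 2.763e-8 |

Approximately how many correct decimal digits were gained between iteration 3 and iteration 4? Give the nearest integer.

1

Digits gained ≈ log₁₀(‖r_3‖/‖r_4‖) = log₁₀(0.1084/0.01239) = log₁₀(8.74899) ≈ 0.942.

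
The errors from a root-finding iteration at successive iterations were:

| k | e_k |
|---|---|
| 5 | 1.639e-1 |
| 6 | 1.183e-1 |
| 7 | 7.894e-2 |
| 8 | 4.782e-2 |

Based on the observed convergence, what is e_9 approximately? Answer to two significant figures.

2.6e-2

First estimate the order: p ≈ ln(e_8/e_7) / ln(e_7/e_6) = ln(4.782e-2/7.894e-2)/ln(7.894e-2/1.183e-1) = ln(0.605777)/ln(0.667287) ≈ 1.2391.
Then e_9 ≈ e_8·(e_8/e_7)^p = 4.782e-2·(0.605777)^1.2391 = 4.782e-2·0.537358 ≈ 0.0257.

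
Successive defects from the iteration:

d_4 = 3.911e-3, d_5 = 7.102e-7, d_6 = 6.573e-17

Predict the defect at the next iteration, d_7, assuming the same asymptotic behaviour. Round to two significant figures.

First estimate the order: p ≈ ln(d_6/d_5) / ln(d_5/d_4) = ln(6.573e-17/7.102e-7)/ln(7.102e-7/3.911e-3) = ln(9.25514e-11)/ln(0.00018159) ≈ 2.6821.
Then d_7 ≈ d_6·(d_6/d_5)^p = 6.573e-17·(9.25514e-11)^2.6821 = 6.573e-17·1.22698e-27 ≈ 8.065e-44.

8.1e-44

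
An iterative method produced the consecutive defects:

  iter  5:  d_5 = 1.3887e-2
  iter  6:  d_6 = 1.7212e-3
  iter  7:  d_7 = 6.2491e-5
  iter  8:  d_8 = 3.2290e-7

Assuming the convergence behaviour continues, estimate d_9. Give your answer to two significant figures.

7.5e-11

First estimate the order: p ≈ ln(d_8/d_7) / ln(d_7/d_6) = ln(3.2290e-7/6.2491e-5)/ln(6.2491e-5/1.7212e-3) = ln(0.00516714)/ln(0.0363066) ≈ 1.5880.
Then d_9 ≈ d_8·(d_8/d_7)^p = 3.2290e-7·(0.00516714)^1.5880 = 3.2290e-7·0.000233691 ≈ 7.546e-11.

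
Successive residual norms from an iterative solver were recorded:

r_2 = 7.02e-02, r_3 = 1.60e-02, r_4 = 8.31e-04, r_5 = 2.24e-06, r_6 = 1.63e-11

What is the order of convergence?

Consecutive ratios: r_6/r_5 = 1.63e-11/2.24e-06 = 7.27679e-06, r_5/r_4 = 2.24e-06/8.31e-04 = 0.00269555.
p ≈ ln(7.27679e-06)/ln(0.00269555) = -11.8308/-5.9162 ≈ 2.00.
So the convergence is quadratic (order 2).

2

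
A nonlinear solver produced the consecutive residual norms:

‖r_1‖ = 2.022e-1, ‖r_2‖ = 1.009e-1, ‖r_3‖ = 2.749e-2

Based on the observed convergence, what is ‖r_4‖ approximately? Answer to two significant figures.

2.4e-3

First estimate the order: p ≈ ln(‖r_3‖/‖r_2‖) / ln(‖r_2‖/‖r_1‖) = ln(2.749e-2/1.009e-1)/ln(1.009e-1/2.022e-1) = ln(0.272448)/ln(0.499011) ≈ 1.8706.
Then ‖r_4‖ ≈ ‖r_3‖·(‖r_3‖/‖r_2‖)^p = 2.749e-2·(0.272448)^1.8706 = 2.749e-2·0.0878297 ≈ 0.002414.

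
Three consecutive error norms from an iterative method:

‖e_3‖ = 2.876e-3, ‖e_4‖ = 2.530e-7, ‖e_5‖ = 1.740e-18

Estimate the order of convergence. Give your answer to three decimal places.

2.752

p ≈ ln(‖e_5‖/‖e_4‖) / ln(‖e_4‖/‖e_3‖)
  = ln(1.740e-18/2.530e-7) / ln(2.530e-7/2.876e-3)
  = ln(6.87747e-12) / ln(8.79694e-05)
  = -25.702770 / -9.338522 ≈ 2.752338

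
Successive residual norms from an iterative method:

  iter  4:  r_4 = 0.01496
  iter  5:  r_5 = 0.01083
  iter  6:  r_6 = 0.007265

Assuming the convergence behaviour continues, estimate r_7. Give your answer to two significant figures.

4.4e-3

First estimate the order: p ≈ ln(r_6/r_5) / ln(r_5/r_4) = ln(0.007265/0.01083)/ln(0.01083/0.01496) = ln(0.670822)/ln(0.72393) ≈ 1.2358.
Then r_7 ≈ r_6·(r_6/r_5)^p = 0.007265·(0.670822)^1.2358 = 0.007265·0.61055 ≈ 0.004436.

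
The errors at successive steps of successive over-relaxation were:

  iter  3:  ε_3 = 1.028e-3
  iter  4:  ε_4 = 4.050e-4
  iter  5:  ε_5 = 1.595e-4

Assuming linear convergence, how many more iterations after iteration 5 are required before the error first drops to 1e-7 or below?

Rate ρ ≈ ε_5/ε_4 = 1.595e-4/4.050e-4 = 0.3938.
After j more steps, ε_{5+j} ≈ 1.595e-4·ρ^j; need ρ^j ≤ 1e-7/1.595e-4 = 0.000626959.
j ≥ ln(0.000626959)/ln(0.3938) = -7.3746/-0.93191 = 7.913.
So 8 more iterations are needed.

8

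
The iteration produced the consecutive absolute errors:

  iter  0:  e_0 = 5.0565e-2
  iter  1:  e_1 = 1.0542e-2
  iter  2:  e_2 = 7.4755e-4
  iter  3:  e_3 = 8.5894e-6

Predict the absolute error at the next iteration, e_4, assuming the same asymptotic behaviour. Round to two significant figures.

4.6e-9

First estimate the order: p ≈ ln(e_3/e_2) / ln(e_2/e_1) = ln(8.5894e-6/7.4755e-4)/ln(7.4755e-4/1.0542e-2) = ln(0.0114901)/ln(0.0709116) ≈ 1.6877.
Then e_4 ≈ e_3·(e_3/e_2)^p = 8.5894e-6·(0.0114901)^1.6877 = 8.5894e-6·0.000532609 ≈ 4.575e-09.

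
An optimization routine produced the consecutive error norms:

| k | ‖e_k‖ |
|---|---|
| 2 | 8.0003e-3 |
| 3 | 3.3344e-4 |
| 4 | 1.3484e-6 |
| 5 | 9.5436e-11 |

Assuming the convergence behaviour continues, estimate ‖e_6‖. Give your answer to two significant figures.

6.1e-18

First estimate the order: p ≈ ln(‖e_5‖/‖e_4‖) / ln(‖e_4‖/‖e_3‖) = ln(9.5436e-11/1.3484e-6)/ln(1.3484e-6/3.3344e-4) = ln(7.07772e-05)/ln(0.00404391) ≈ 1.7341.
Then ‖e_6‖ ≈ ‖e_5‖·(‖e_5‖/‖e_4‖)^p = 9.5436e-11·(7.07772e-05)^1.7341 = 9.5436e-11·6.3577e-08 ≈ 6.068e-18.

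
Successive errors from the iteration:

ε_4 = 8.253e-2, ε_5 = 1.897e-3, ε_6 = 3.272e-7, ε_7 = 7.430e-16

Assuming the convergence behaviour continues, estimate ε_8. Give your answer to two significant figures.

First estimate the order: p ≈ ln(ε_7/ε_6) / ln(ε_6/ε_5) = ln(7.430e-16/3.272e-7)/ln(3.272e-7/1.897e-3) = ln(2.27078e-09)/ln(0.000172483) ≈ 2.2969.
Then ε_8 ≈ ε_7·(ε_7/ε_6)^p = 7.430e-16·(2.27078e-09)^2.2969 = 7.430e-16·1.39958e-20 ≈ 1.04e-35.

1.0e-35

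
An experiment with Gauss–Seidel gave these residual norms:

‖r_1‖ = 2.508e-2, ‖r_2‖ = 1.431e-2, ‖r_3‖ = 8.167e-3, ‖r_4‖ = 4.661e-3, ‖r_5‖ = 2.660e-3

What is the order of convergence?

1

Consecutive ratios: ‖r_5‖/‖r_4‖ = 2.660e-3/4.661e-3 = 0.570693, ‖r_4‖/‖r_3‖ = 4.661e-3/8.167e-3 = 0.570711.
p ≈ ln(0.570693)/ln(0.570711) = -0.5609/-0.5609 ≈ 1.00.
So the convergence is linear (order 1).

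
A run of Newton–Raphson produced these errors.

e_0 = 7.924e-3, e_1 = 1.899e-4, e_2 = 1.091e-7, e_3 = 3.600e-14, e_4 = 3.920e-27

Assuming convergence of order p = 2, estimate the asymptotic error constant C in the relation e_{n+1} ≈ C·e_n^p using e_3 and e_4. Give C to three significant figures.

3.02

C ≈ e_4 / e_3^2
  = 3.920e-27 / (3.600e-14)^2
  = 3.920e-27 / 1.296e-27 ≈ 3.0247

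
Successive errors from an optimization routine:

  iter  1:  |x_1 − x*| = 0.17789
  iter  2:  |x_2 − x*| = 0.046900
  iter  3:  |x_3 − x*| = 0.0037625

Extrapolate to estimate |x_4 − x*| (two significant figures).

First estimate the order: p ≈ ln(|x_3 − x*|/|x_2 − x*|) / ln(|x_2 − x*|/|x_1 − x*|) = ln(0.0037625/0.046900)/ln(0.046900/0.17789) = ln(0.0802239)/ln(0.263646) ≈ 1.8925.
Then |x_4 − x*| ≈ |x_3 − x*|·(|x_3 − x*|/|x_2 − x*|)^p = 0.0037625·(0.0802239)^1.8925 = 0.0037625·0.00844102 ≈ 3.176e-05.

3.2e-5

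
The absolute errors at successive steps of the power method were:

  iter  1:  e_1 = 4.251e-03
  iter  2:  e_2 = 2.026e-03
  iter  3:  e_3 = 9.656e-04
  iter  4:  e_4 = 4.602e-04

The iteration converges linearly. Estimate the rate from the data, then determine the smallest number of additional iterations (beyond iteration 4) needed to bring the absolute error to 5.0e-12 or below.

Rate ρ ≈ e_4/e_3 = 4.602e-04/9.656e-04 = 0.4766.
After j more steps, e_{4+j} ≈ 4.602e-04·ρ^j; need ρ^j ≤ 5.0e-12/4.602e-04 = 1.08648e-08.
j ≥ ln(1.08648e-08)/ln(0.4766) = -18.3377/-0.74108 = 24.745.
So 25 more iterations are needed.

25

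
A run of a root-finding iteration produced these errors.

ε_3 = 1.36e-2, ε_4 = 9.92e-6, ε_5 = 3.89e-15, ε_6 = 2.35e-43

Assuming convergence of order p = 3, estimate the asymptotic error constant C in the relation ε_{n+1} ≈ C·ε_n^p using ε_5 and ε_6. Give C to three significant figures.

C ≈ ε_6 / ε_5^3
  = 2.35e-43 / (3.89e-15)^3
  = 2.35e-43 / 5.88639e-44 ≈ 3.9923

3.99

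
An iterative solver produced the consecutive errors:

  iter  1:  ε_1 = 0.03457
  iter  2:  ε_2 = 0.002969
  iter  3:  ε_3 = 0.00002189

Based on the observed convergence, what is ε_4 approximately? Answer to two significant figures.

First estimate the order: p ≈ ln(ε_3/ε_2) / ln(ε_2/ε_1) = ln(0.00002189/0.002969)/ln(0.002969/0.03457) = ln(0.00737285)/ln(0.0858837) ≈ 2.0002.
Then ε_4 ≈ ε_3·(ε_3/ε_2)^p = 0.00002189·(0.00737285)^2.0002 = 0.00002189·5.43056e-05 ≈ 1.189e-09.

1.2e-9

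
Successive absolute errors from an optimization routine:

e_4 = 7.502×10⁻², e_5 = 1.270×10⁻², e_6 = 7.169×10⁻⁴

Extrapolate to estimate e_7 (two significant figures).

First estimate the order: p ≈ ln(e_6/e_5) / ln(e_5/e_4) = ln(7.169×10⁻⁴/1.270×10⁻²)/ln(1.270×10⁻²/7.502×10⁻²) = ln(0.0564488)/ln(0.169288) ≈ 1.6183.
Then e_7 ≈ e_6·(e_6/e_5)^p = 7.169×10⁻⁴·(0.0564488)^1.6183 = 7.169×10⁻⁴·0.00954559 ≈ 6.843e-06.

6.8e-6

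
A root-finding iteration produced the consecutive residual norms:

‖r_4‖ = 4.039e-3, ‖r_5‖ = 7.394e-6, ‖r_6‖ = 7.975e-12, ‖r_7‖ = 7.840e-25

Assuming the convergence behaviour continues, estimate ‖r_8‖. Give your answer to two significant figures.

3.5e-53

First estimate the order: p ≈ ln(‖r_7‖/‖r_6‖) / ln(‖r_6‖/‖r_5‖) = ln(7.840e-25/7.975e-12)/ln(7.975e-12/7.394e-6) = ln(9.83072e-14)/ln(1.07858e-06) ≈ 2.1798.
Then ‖r_8‖ ≈ ‖r_7‖·(‖r_7‖/‖r_6‖)^p = 7.840e-25·(9.83072e-14)^2.1798 = 7.840e-25·4.43034e-29 ≈ 3.473e-53.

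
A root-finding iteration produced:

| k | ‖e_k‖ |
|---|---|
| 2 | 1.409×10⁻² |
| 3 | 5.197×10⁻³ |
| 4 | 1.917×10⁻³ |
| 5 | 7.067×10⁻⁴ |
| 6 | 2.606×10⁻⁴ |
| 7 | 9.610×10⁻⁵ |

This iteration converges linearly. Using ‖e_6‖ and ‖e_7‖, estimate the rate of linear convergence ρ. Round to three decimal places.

0.369

ρ ≈ ‖e_7‖/‖e_6‖ = 9.610×10⁻⁵/2.606×10⁻⁴ = 0.36876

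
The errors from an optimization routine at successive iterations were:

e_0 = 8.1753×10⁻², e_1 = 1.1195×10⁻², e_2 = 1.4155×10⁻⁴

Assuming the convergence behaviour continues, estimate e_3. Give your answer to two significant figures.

First estimate the order: p ≈ ln(e_2/e_1) / ln(e_1/e_0) = ln(1.4155×10⁻⁴/1.1195×10⁻²)/ln(1.1195×10⁻²/8.1753×10⁻²) = ln(0.012644)/ln(0.136937) ≈ 2.1982.
Then e_3 ≈ e_2·(e_2/e_1)^p = 1.4155×10⁻⁴·(0.012644)^2.1982 = 1.4155×10⁻⁴·6.72299e-05 ≈ 9.516e-09.

9.5e-9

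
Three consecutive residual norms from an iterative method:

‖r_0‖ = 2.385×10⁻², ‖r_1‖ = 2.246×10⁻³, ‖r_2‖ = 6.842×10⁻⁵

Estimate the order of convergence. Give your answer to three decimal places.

p ≈ ln(‖r_2‖/‖r_1‖) / ln(‖r_1‖/‖r_0‖)
  = ln(6.842×10⁻⁵/2.246×10⁻³) / ln(2.246×10⁻³/2.385×10⁻²)
  = ln(0.030463) / ln(0.0941719)
  = -3.491242 / -2.362633 ≈ 1.477691

1.478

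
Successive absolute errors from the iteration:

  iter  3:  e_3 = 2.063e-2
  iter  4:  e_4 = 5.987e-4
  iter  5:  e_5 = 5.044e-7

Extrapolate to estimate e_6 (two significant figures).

3.6e-13

First estimate the order: p ≈ ln(e_5/e_4) / ln(e_4/e_3) = ln(5.044e-7/5.987e-4)/ln(5.987e-4/2.063e-2) = ln(0.000842492)/ln(0.0290208) ≈ 1.9999.
Then e_6 ≈ e_5·(e_5/e_4)^p = 5.044e-7·(0.000842492)^1.9999 = 5.044e-7·7.10295e-07 ≈ 3.583e-13.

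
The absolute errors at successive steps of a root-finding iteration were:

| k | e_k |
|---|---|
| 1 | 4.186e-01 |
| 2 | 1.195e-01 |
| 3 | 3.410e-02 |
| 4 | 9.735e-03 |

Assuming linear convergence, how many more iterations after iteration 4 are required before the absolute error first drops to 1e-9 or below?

13

Rate ρ ≈ e_4/e_3 = 9.735e-03/3.410e-02 = 0.2855.
After j more steps, e_{4+j} ≈ 9.735e-03·ρ^j; need ρ^j ≤ 1e-9/9.735e-03 = 1.02722e-07.
j ≥ ln(1.02722e-07)/ln(0.2855) = -16.0912/-1.25351 = 12.837.
So 13 more iterations are needed.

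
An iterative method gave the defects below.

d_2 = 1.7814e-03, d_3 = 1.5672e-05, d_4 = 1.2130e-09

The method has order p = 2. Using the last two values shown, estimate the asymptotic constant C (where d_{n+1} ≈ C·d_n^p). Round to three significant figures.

4.94

C ≈ d_4 / d_3^2
  = 1.2130e-09 / (1.5672e-05)^2
  = 1.2130e-09 / 2.45612e-10 ≈ 4.9387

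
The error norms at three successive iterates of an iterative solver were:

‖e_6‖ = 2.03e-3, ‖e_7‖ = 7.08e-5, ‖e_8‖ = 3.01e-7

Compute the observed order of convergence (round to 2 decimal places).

1.63

p ≈ ln(‖e_8‖/‖e_7‖) / ln(‖e_7‖/‖e_6‖)
  = ln(3.01e-7/7.08e-5) / ln(7.08e-5/2.03e-3)
  = ln(0.00425141) / ln(0.0348768)
  = -5.46050 / -3.35593 ≈ 1.62712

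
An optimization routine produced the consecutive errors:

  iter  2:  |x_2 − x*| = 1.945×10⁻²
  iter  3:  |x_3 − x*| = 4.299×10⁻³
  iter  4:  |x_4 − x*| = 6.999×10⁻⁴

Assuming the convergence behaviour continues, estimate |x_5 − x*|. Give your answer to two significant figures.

7.9e-5

First estimate the order: p ≈ ln(|x_4 − x*|/|x_3 − x*|) / ln(|x_3 − x*|/|x_2 − x*|) = ln(6.999×10⁻⁴/4.299×10⁻³)/ln(4.299×10⁻³/1.945×10⁻²) = ln(0.162805)/ln(0.221028) ≈ 1.2025.
Then |x_5 − x*| ≈ |x_4 − x*|·(|x_4 − x*|/|x_3 − x*|)^p = 6.999×10⁻⁴·(0.162805)^1.2025 = 6.999×10⁻⁴·0.112728 ≈ 7.89e-05.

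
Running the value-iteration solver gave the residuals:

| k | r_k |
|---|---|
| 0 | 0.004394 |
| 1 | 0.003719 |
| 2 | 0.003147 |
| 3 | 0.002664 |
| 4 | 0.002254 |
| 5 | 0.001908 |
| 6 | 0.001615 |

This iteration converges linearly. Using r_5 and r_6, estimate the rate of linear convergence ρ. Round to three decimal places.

ρ ≈ r_6/r_5 = 0.001615/0.001908 = 0.84644

0.846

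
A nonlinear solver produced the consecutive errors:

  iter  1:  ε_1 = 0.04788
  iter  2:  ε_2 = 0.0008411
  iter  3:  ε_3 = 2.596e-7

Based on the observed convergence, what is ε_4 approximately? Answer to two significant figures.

First estimate the order: p ≈ ln(ε_3/ε_2) / ln(ε_2/ε_1) = ln(2.596e-7/0.0008411)/ln(0.0008411/0.04788) = ln(0.000308643)/ln(0.0175668) ≈ 2.0000.
Then ε_4 ≈ ε_3·(ε_3/ε_2)^p = 2.596e-7·(0.000308643)^2.0000 = 2.596e-7·9.52605e-08 ≈ 2.473e-14.

2.5e-14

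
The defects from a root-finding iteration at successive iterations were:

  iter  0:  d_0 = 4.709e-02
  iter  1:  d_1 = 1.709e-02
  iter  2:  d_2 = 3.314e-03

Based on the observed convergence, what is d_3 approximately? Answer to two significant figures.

2.3e-4

First estimate the order: p ≈ ln(d_2/d_1) / ln(d_1/d_0) = ln(3.314e-03/1.709e-02)/ln(1.709e-02/4.709e-02) = ln(0.193915)/ln(0.362922) ≈ 1.6184.
Then d_3 ≈ d_2·(d_2/d_1)^p = 3.314e-03·(0.193915)^1.6184 = 3.314e-03·0.0703186 ≈ 0.000233.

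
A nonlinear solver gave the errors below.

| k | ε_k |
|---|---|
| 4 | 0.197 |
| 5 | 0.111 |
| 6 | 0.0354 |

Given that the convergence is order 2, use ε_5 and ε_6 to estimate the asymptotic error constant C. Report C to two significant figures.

C ≈ ε_6 / ε_5^2
  = 0.0354 / (0.111)^2
  = 0.0354 / 0.012321 ≈ 2.8731

2.9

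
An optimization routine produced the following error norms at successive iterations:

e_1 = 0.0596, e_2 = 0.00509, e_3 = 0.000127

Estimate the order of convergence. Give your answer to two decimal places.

1.50

p ≈ ln(e_3/e_2) / ln(e_2/e_1)
  = ln(0.000127/0.00509) / ln(0.00509/0.0596)
  = ln(0.0249509) / ln(0.0854027)
  = -3.69085 / -2.46038 ≈ 1.50011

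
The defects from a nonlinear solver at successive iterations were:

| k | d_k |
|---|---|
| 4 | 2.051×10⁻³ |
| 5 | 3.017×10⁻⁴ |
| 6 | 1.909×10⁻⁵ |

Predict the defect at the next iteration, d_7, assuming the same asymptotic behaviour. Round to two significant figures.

First estimate the order: p ≈ ln(d_6/d_5) / ln(d_5/d_4) = ln(1.909×10⁻⁵/3.017×10⁻⁴)/ln(3.017×10⁻⁴/2.051×10⁻³) = ln(0.0632748)/ln(0.147099) ≈ 1.4402.
Then d_7 ≈ d_6·(d_6/d_5)^p = 1.909×10⁻⁵·(0.0632748)^1.4402 = 1.909×10⁻⁵·0.018773 ≈ 3.584e-07.

3.6e-7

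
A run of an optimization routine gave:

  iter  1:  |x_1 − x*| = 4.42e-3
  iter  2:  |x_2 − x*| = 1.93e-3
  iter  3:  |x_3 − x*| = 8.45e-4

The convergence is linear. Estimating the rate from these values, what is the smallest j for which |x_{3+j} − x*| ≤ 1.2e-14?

Rate ρ ≈ |x_3 − x*|/|x_2 − x*| = 8.45e-4/1.93e-3 = 0.4378.
After j more steps, |x_{3+j} − x*| ≈ 8.45e-4·ρ^j; need ρ^j ≤ 1.2e-14/8.45e-4 = 1.42012e-11.
j ≥ ln(1.42012e-11)/ln(0.4378) = -24.9777/-0.82599 = 30.240.
So 31 more iterations are needed.

31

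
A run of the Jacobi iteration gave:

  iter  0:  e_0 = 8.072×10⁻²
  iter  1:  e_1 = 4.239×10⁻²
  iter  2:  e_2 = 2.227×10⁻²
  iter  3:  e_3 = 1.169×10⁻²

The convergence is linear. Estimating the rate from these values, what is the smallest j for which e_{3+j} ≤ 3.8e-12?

Rate ρ ≈ e_3/e_2 = 1.169×10⁻²/2.227×10⁻² = 0.5249.
After j more steps, e_{3+j} ≈ 1.169×10⁻²·ρ^j; need ρ^j ≤ 3.8e-12/1.169×10⁻² = 3.25064e-10.
j ≥ ln(3.25064e-10)/ln(0.5249) = -21.8470/-0.64455 = 33.895.
So 34 more iterations are needed.

34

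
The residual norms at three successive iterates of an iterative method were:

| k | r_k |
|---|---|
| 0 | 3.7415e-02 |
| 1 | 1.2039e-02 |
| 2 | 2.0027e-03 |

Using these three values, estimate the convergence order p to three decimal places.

1.582

p ≈ ln(r_2/r_1) / ln(r_1/r_0)
  = ln(2.0027e-03/1.2039e-02) / ln(1.2039e-02/3.7415e-02)
  = ln(0.166351) / ln(0.321769)
  = -1.793655 / -1.133921 ≈ 1.581817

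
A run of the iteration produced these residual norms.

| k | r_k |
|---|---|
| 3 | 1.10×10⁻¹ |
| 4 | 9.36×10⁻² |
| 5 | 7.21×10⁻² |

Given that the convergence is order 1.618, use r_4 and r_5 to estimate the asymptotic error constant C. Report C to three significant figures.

3.33

C ≈ r_5 / r_4^1.618
  = 7.21×10⁻² / (9.36×10⁻²)^1.618
  = 7.21×10⁻² / 0.0216533 ≈ 3.3297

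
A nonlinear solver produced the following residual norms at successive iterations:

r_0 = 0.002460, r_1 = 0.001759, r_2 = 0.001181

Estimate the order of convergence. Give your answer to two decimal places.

p ≈ ln(r_2/r_1) / ln(r_1/r_0)
  = ln(0.001181/0.001759) / ln(0.001759/0.002460)
  = ln(0.671404) / ln(0.715041)
  = -0.39838 / -0.33542 ≈ 1.18770

1.19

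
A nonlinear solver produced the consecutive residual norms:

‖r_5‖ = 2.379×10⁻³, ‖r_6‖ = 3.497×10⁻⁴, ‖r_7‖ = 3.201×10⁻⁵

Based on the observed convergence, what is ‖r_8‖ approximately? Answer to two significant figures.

First estimate the order: p ≈ ln(‖r_7‖/‖r_6‖) / ln(‖r_6‖/‖r_5‖) = ln(3.201×10⁻⁵/3.497×10⁻⁴)/ln(3.497×10⁻⁴/2.379×10⁻³) = ln(0.0915356)/ln(0.146995) ≈ 1.2470.
Then ‖r_8‖ ≈ ‖r_7‖·(‖r_7‖/‖r_6‖)^p = 3.201×10⁻⁵·(0.0915356)^1.2470 = 3.201×10⁻⁵·0.0507111 ≈ 1.623e-06.

1.6e-6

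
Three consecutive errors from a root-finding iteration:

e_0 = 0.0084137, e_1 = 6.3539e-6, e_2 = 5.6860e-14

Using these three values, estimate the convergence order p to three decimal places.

2.578

p ≈ ln(e_2/e_1) / ln(e_1/e_0)
  = ln(5.6860e-14/6.3539e-6) / ln(6.3539e-6/0.0084137)
  = ln(8.94883e-09) / ln(0.000755185)
  = -18.531743 / -7.188548 ≈ 2.577954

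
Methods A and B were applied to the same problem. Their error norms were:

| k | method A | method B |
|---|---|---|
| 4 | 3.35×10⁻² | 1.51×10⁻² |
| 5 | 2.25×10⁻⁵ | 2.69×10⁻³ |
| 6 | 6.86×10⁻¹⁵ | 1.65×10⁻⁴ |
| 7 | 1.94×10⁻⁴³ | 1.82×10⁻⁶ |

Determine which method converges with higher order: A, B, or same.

Method A: p ≈ ln(1.94×10⁻⁴³/6.86×10⁻¹⁵)/ln(6.86×10⁻¹⁵/2.25×10⁻⁵) ≈ 3.00.
Method B: p ≈ ln(1.82×10⁻⁶/1.65×10⁻⁴)/ln(1.65×10⁻⁴/2.69×10⁻³) ≈ 1.61.
Method A has the higher order (≈3.0 vs ≈1.6).

A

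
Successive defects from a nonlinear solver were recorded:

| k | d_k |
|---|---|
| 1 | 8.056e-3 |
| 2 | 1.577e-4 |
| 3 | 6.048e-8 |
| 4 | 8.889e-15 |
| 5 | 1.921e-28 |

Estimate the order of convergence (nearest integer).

Consecutive ratios: d_5/d_4 = 1.921e-28/8.889e-15 = 2.1611e-14, d_4/d_3 = 8.889e-15/6.048e-8 = 1.46974e-07.
p ≈ ln(2.1611e-14)/ln(1.46974e-07) = -31.4656/-15.7330 ≈ 2.00.
So the convergence is quadratic (order 2).

2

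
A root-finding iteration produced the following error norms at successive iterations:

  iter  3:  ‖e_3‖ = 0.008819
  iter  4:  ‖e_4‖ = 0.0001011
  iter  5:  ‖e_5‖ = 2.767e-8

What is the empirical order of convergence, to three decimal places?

p ≈ ln(‖e_5‖/‖e_4‖) / ln(‖e_4‖/‖e_3‖)
  = ln(2.767e-8/0.0001011) / ln(0.0001011/0.008819)
  = ln(0.000273689) / ln(0.0114639)
  = -8.203518 / -4.468552 ≈ 1.835834

1.836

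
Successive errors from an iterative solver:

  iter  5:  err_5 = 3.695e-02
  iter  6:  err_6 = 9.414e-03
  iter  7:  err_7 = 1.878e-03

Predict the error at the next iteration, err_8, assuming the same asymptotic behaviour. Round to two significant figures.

First estimate the order: p ≈ ln(err_7/err_6) / ln(err_6/err_5) = ln(1.878e-03/9.414e-03)/ln(9.414e-03/3.695e-02) = ln(0.19949)/ln(0.254777) ≈ 1.1789.
Then err_8 ≈ err_7·(err_7/err_6)^p = 1.878e-03·(0.19949)^1.1789 = 1.878e-03·0.149512 ≈ 0.0002808.

2.8e-4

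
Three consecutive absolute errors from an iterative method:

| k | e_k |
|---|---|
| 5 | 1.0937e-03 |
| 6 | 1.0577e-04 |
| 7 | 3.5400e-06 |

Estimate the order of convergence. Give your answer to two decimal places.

p ≈ ln(e_7/e_6) / ln(e_6/e_5)
  = ln(3.5400e-06/1.0577e-04) / ln(1.0577e-04/1.0937e-03)
  = ln(0.0334688) / ln(0.0967084)
  = -3.39714 / -2.33606 ≈ 1.45422

1.45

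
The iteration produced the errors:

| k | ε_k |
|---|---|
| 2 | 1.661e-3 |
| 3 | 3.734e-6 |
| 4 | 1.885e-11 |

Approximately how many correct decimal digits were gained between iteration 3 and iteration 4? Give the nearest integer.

5

Digits gained ≈ log₁₀(ε_3/ε_4) = log₁₀(3.734e-6/1.885e-11) = log₁₀(198090) ≈ 5.297.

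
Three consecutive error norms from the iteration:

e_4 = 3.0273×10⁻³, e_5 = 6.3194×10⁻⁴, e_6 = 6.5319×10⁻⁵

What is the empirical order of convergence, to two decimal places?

p ≈ ln(e_6/e_5) / ln(e_5/e_4)
  = ln(6.5319×10⁻⁵/6.3194×10⁻⁴) / ln(6.3194×10⁻⁴/3.0273×10⁻³)
  = ln(0.103363) / ln(0.208747)
  = -2.26951 / -1.56663 ≈ 1.44866

1.45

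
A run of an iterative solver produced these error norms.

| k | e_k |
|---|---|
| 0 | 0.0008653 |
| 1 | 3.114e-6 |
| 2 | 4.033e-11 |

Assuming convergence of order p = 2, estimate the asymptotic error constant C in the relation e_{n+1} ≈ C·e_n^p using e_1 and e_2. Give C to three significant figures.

4.16

C ≈ e_2 / e_1^2
  = 4.033e-11 / (3.114e-6)^2
  = 4.033e-11 / 9.697e-12 ≈ 4.159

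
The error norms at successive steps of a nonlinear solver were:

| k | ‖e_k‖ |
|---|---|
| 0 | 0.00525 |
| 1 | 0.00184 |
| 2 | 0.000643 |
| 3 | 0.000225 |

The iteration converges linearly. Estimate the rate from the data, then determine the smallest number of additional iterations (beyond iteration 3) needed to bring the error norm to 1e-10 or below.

Rate ρ ≈ ‖e_3‖/‖e_2‖ = 0.000225/0.000643 = 0.3499.
After j more steps, ‖e_{3+j}‖ ≈ 0.000225·ρ^j; need ρ^j ≤ 1e-10/0.000225 = 4.44444e-07.
j ≥ ln(4.44444e-07)/ln(0.3499) = -14.6264/-1.05011 = 13.928.
So 14 more iterations are needed.

14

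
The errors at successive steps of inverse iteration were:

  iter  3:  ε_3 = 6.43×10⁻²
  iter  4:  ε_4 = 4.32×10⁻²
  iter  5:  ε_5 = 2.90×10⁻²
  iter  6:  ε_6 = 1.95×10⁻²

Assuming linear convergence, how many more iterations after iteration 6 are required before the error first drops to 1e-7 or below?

31

Rate ρ ≈ ε_6/ε_5 = 1.95×10⁻²/2.90×10⁻² = 0.6724.
After j more steps, ε_{6+j} ≈ 1.95×10⁻²·ρ^j; need ρ^j ≤ 1e-7/1.95×10⁻² = 5.12821e-06.
j ≥ ln(5.12821e-06)/ln(0.6724) = -12.1808/-0.39690 = 30.690.
So 31 more iterations are needed.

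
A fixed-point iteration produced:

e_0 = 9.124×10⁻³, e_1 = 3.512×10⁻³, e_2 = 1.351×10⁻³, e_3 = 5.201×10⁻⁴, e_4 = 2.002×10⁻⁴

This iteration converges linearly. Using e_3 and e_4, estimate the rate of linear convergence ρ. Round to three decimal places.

0.385

ρ ≈ e_4/e_3 = 2.002×10⁻⁴/5.201×10⁻⁴ = 0.38493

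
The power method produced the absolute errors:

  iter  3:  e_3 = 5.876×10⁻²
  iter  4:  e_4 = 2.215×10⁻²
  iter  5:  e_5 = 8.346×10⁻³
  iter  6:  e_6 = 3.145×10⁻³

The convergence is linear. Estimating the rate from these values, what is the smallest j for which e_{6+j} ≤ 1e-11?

Rate ρ ≈ e_6/e_5 = 3.145×10⁻³/8.346×10⁻³ = 0.3768.
After j more steps, e_{6+j} ≈ 3.145×10⁻³·ρ^j; need ρ^j ≤ 1e-11/3.145×10⁻³ = 3.17965e-09.
j ≥ ln(3.17965e-09)/ln(0.3768) = -19.5665/-0.97604 = 20.047.
So 21 more iterations are needed.

21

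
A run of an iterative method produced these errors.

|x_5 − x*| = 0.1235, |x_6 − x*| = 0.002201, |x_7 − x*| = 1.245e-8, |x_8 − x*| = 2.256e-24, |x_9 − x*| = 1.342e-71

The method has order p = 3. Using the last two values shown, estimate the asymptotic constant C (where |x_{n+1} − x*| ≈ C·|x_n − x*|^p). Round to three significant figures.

1.17

C ≈ |x_9 − x*| / |x_8 − x*|^3
  = 1.342e-71 / (2.256e-24)^3
  = 1.342e-71 / 1.1482e-71 ≈ 1.1688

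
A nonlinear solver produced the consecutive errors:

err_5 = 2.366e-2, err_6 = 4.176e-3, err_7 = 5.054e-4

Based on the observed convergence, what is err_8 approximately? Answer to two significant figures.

3.9e-5

First estimate the order: p ≈ ln(err_7/err_6) / ln(err_6/err_5) = ln(5.054e-4/4.176e-3)/ln(4.176e-3/2.366e-2) = ln(0.121025)/ln(0.1765) ≈ 1.2175.
Then err_8 ≈ err_7·(err_7/err_6)^p = 5.054e-4·(0.121025)^1.2175 = 5.054e-4·0.076454 ≈ 3.864e-05.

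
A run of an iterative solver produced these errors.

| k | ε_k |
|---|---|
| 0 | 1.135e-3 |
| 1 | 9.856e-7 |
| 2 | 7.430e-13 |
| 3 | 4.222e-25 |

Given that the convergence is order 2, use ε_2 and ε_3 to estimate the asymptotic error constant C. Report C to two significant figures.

C ≈ ε_3 / ε_2^2
  = 4.222e-25 / (7.430e-13)^2
  = 4.222e-25 / 5.52049e-25 ≈ 0.76479

0.76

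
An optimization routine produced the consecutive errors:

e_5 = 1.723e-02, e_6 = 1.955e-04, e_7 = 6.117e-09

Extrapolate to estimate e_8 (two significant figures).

2.3e-19

First estimate the order: p ≈ ln(e_7/e_6) / ln(e_6/e_5) = ln(6.117e-09/1.955e-04)/ln(1.955e-04/1.723e-02) = ln(3.1289e-05)/ln(0.0113465) ≈ 2.3158.
Then e_8 ≈ e_7·(e_7/e_6)^p = 6.117e-09·(3.1289e-05)^2.3158 = 6.117e-09·3.70022e-11 ≈ 2.263e-19.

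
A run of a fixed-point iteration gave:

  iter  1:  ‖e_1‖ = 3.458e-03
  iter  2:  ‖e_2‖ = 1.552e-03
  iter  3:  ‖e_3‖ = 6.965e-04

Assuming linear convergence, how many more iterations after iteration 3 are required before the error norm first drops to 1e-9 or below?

Rate ρ ≈ ‖e_3‖/‖e_2‖ = 6.965e-04/1.552e-03 = 0.4488.
After j more steps, ‖e_{3+j}‖ ≈ 6.965e-04·ρ^j; need ρ^j ≤ 1e-9/6.965e-04 = 1.43575e-06.
j ≥ ln(1.43575e-06)/ln(0.4488) = -13.4538/-0.80118 = 16.792.
So 17 more iterations are needed.

17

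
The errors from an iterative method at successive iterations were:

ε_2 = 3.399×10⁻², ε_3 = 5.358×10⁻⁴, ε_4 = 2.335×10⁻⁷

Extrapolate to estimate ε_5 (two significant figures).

First estimate the order: p ≈ ln(ε_4/ε_3) / ln(ε_3/ε_2) = ln(2.335×10⁻⁷/5.358×10⁻⁴)/ln(5.358×10⁻⁴/3.399×10⁻²) = ln(0.000435797)/ln(0.0157635) ≈ 1.8646.
Then ε_5 ≈ ε_4·(ε_4/ε_3)^p = 2.335×10⁻⁷·(0.000435797)^1.8646 = 2.335×10⁻⁷·5.41514e-07 ≈ 1.264e-13.

1.3e-13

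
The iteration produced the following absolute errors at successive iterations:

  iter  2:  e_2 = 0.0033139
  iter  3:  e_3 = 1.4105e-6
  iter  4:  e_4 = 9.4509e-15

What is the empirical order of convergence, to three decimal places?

p ≈ ln(e_4/e_3) / ln(e_3/e_2)
  = ln(9.4509e-15/1.4105e-6) / ln(1.4105e-6/0.0033139)
  = ln(6.70039e-09) / ln(0.000425631)
  = -18.821100 / -7.761938 ≈ 2.424794

2.425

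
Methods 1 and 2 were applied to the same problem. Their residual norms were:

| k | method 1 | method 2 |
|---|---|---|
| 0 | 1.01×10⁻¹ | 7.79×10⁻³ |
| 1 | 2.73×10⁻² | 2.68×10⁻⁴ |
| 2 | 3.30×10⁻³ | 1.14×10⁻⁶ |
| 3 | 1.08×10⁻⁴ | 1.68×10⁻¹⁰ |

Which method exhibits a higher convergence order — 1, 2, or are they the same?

Method 1: p ≈ ln(1.08×10⁻⁴/3.30×10⁻³)/ln(3.30×10⁻³/2.73×10⁻²) ≈ 1.62.
Method 2: p ≈ ln(1.68×10⁻¹⁰/1.14×10⁻⁶)/ln(1.14×10⁻⁶/2.68×10⁻⁴) ≈ 1.62.
Both orders ≈ 1.6 — effectively the same.

same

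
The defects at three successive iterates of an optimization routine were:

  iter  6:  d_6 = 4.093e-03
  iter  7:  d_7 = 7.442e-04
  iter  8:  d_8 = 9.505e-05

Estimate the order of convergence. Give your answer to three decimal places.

1.207

p ≈ ln(d_8/d_7) / ln(d_7/d_6)
  = ln(9.505e-05/7.442e-04) / ln(7.442e-04/4.093e-03)
  = ln(0.127721) / ln(0.181823)
  = -2.057907 / -1.704722 ≈ 1.207180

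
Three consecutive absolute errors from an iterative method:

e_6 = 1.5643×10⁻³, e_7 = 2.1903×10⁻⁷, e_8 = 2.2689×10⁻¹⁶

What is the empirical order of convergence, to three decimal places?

2.331

p ≈ ln(e_8/e_7) / ln(e_7/e_6)
  = ln(2.2689×10⁻¹⁶/2.1903×10⁻⁷) / ln(2.1903×10⁻⁷/1.5643×10⁻³)
  = ln(1.03589e-09) / ln(0.000140018)
  = -20.688005 / -8.873740 ≈ 2.331374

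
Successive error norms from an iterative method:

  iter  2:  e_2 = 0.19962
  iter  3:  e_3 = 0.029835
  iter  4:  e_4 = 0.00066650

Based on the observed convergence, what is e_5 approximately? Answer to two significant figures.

First estimate the order: p ≈ ln(e_4/e_3) / ln(e_3/e_2) = ln(0.00066650/0.029835)/ln(0.029835/0.19962) = ln(0.0223395)/ln(0.149459) ≈ 2.0000.
Then e_5 ≈ e_4·(e_4/e_3)^p = 0.00066650·(0.0223395)^2.0000 = 0.00066650·0.000499053 ≈ 3.326e-07.

3.3e-7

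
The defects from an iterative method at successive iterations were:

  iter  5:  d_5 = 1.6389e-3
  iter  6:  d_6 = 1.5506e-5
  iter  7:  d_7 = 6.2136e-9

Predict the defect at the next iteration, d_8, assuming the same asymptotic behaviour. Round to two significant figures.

1.2e-14

First estimate the order: p ≈ ln(d_7/d_6) / ln(d_6/d_5) = ln(6.2136e-9/1.5506e-5)/ln(1.5506e-5/1.6389e-3) = ln(0.000400722)/ln(0.00946122) ≈ 1.6784.
Then d_8 ≈ d_7·(d_7/d_6)^p = 6.2136e-9·(0.000400722)^1.6784 = 6.2136e-9·1.98706e-06 ≈ 1.235e-14.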